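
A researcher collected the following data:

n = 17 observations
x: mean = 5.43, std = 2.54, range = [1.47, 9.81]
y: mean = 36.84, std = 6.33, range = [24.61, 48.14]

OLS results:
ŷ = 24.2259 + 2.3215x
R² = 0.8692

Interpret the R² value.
The model explains 86.92% of the variance in y (R² = 0.8692), leaving 13.08% unexplained; the fit is strong.

The coefficient of determination R² is the fraction of the total variation in y that the fitted line accounts for.

Here R² = 0.8692:
- Explained: 86.92% of the variation in y
- Unexplained (residual): 100% − 86.92% = 13.08%
- Rule of thumb (below 0.3 weak; 0.3 to below 0.7 moderate; 0.7 and above strong) → strong

Equivalently, for simple linear regression R² = r², so |r| = √0.8692 ≈ 0.9323.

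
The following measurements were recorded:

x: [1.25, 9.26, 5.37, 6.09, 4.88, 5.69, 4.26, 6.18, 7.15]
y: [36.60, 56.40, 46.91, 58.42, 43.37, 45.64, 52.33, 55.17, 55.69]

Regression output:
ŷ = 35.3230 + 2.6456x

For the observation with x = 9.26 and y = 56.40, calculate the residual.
Residual = -3.4213

The residual is the difference between the actual value and the predicted value:

Residual = y - ŷ

Step 1: Calculate predicted value
ŷ = 35.3230 + 2.6456 × 9.26
ŷ = 59.8213

Step 2: Calculate residual
Residual = 56.40 - 59.8213
Residual = -3.4213

The residual is negative, so the observed y = 56.40 sits below the regression line (the line overestimates it by 3.4213).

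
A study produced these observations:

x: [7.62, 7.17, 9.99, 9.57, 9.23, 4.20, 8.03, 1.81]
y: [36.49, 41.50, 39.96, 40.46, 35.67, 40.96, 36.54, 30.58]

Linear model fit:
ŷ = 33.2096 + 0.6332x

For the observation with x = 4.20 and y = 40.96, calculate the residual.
Residual = 5.0910

The residual is the difference between the actual value and the predicted value:

Residual = y - ŷ

Step 1: Calculate predicted value
ŷ = 33.2096 + 0.6332 × 4.20
ŷ = 35.8690

Step 2: Calculate residual
Residual = 40.96 - 35.8690
Residual = 5.0910

Sign check: y > ŷ, so the point is above the line and the fit underestimates here.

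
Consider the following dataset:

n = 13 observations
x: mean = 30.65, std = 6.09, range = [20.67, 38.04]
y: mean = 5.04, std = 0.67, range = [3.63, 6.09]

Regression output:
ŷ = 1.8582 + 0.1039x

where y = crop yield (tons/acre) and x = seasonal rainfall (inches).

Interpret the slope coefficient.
An increase of one inch in rainfall is associated with a 0.1039 tons/acre increase in predicted crop yield.

The slope coefficient β₁ = 0.1039 represents the marginal effect of rainfall on crop yield.

Interpretation:
- Rainfall up by 1 inch → predicted crop yield increases by 0.1039 tons/acre
- This is a linear approximation: the same per-unit change is assumed across the whole observed x range
- The slope describes association in these data, not necessarily a causal effect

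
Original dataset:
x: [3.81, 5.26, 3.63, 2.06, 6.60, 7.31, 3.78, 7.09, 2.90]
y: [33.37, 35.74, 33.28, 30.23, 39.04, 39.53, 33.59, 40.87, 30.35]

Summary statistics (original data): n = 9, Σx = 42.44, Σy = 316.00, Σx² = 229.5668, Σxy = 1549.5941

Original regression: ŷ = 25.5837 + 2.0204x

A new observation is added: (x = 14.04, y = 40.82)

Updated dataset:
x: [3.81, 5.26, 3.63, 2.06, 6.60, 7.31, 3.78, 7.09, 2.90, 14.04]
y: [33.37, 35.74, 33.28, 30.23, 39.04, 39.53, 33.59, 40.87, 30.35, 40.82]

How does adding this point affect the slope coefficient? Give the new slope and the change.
Adding the point moves β₁ from 2.0204 to 0.9972, i.e. it decreases by 1.0232 (-50.6%).

The new point has HIGH LEVERAGE: x = 14.04 is far from the original mean x̄ = 42.44/9 ≈ 4.72 (original range [2.06, 7.31]).

Step 1: Update the sums with the new point (n goes from 9 to 10)
Σx  = 42.44 + 14.04 = 56.48
Σy  = 316.00 + 40.82 = 356.82
Σx² = 229.5668 + 14.04² = 229.5668 + 197.1216 = 426.6884
Σxy = 1549.5941 + 14.04×40.82 = 1549.5941 + 573.1128 = 2122.7069

Step 2: Recompute the slope with b₁ = (nΣxy − ΣxΣy) / (nΣx² − (Σx)²)
Numerator   = 10×2122.7069 − 56.48×356.82 = 21227.0690 − 20153.1936 = 1073.8754
Denominator = 10×426.6884 − 56.48² = 4266.8840 − 3189.9904 = 1076.8936
b₁(new) = 1073.8754 / 1076.8936 = 0.9972

(Same formula on the original sums: (9×1549.5941 − 42.44×316.00) / (9×229.5668 − 42.44²) = 535.3069 / 264.9476 = 2.0204, matching the given fit.)

Step 3: Change in slope
Δβ₁ = 0.9972 − 2.0204 = -1.0232
Relative change = -1.0232 / 2.0204 × 100% = -50.6%
→ the slope decreases when the point is added.

Because the point sits below the extension of the original line at a high-leverage x, it tilts the fit down.
In practice: examine leverage (hᵢ) and Cook's distance rather than deleting it automatically; refit with and without it and report both if conclusions differ.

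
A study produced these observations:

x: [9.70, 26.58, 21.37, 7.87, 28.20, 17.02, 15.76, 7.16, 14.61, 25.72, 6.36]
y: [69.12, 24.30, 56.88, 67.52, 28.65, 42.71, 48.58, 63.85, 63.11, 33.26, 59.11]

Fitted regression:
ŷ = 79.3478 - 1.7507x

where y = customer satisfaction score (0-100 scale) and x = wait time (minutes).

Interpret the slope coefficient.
For each additional minute of wait time, predicted satisfaction score decreases by approximately 1.7507 points.

The slope β₁ = -1.7507 gives the rate at which the fitted satisfaction score changes with wait time.

Interpretation:
- Wait time up by 1 minute → predicted satisfaction score decreases by 1.7507 points
- The effect is assumed constant over the observed range of x (linearity)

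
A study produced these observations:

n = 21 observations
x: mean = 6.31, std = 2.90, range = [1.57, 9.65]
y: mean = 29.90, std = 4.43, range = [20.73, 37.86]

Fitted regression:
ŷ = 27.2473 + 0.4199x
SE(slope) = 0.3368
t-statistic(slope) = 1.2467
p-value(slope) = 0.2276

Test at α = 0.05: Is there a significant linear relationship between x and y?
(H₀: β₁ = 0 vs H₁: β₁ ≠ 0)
Fail to reject H₀: p-value = 0.2276 ≥ α = 0.05. The linear relationship is not significant at the 5% level.

Hypothesis test for the slope coefficient:

H₀: β₁ = 0 (no linear relationship)
H₁: β₁ ≠ 0 (linear relationship exists)

Test statistic: t = β̂₁ / SE(β̂₁) = 0.4199 / 0.3368 = 1.2467

p = 0.2276: how often a slope estimate this far from 0 (in SE units) would arise by chance if β₁ were truly 0.

Decision rule: reject H₀ if p-value < α.
p-value = 0.2276 ≥ α = 0.05 → fail to reject H₀.

At α = 0.05 the data do not provide convincing evidence of a nonzero slope.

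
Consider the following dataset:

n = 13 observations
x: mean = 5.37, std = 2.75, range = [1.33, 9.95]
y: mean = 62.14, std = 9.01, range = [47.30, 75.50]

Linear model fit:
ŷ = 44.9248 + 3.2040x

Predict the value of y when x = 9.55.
ŷ = 75.5230

Plug x = 9.55 into the fitted line:

ŷ = 44.9248 + 3.2040 × 9.55
ŷ = 44.9248 + 30.5982
ŷ = 75.5230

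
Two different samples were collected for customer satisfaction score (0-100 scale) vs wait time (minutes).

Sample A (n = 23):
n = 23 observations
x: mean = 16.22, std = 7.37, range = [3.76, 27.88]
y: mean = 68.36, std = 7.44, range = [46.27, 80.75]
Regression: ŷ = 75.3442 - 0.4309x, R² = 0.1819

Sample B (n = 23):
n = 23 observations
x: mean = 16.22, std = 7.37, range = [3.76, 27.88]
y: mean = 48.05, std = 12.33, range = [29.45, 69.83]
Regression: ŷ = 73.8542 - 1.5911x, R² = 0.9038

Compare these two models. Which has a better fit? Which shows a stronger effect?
Model B has the better fit (R² = 0.9038 vs 0.1819). Model B shows the stronger effect (|β₁| = 1.5911 vs 0.4309).

Model Comparison:

Which explains more variance? (R²)
- Model A: R² = 0.1819 → 18.19% of variance in satisfaction score explained
- Model B: R² = 0.9038 → 90.38% of variance in satisfaction score explained
- 0.9038 > 0.1819 → Model B has the better fit

Which has the larger per-minute effect? (|β₁|)
- Model A: β₁ = -0.4309 → predicted satisfaction score falls 0.4309 points per additional minute of wait time
- Model B: β₁ = -1.5911 → predicted satisfaction score falls 1.5911 points per additional minute of wait time
- |-0.4309| < |-1.5911| → Model B shows the stronger marginal effect

Notes:
- R² measures how tightly points cluster around the line; β₁ measures how steep the line is — they answer different questions.
- A steeper slope doesn't make a better model if the scatter around the line is large.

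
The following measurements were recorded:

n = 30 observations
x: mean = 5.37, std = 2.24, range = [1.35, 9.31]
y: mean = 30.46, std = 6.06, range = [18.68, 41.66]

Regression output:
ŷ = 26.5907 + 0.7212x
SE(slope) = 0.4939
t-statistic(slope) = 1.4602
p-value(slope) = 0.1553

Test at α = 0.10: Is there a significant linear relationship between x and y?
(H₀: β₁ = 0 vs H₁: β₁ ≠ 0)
Fail to reject H₀: p-value = 0.1553 ≥ α = 0.10. The linear relationship is not significant at the 10% level.

Hypothesis test for the slope coefficient:

H₀: β₁ = 0 (no linear relationship)
H₁: β₁ ≠ 0 (linear relationship exists)

Test statistic: t = β̂₁ / SE(β̂₁) = 0.7212 / 0.4939 = 1.4602

p = 0.1553: how often a slope estimate this far from 0 (in SE units) would arise by chance if β₁ were truly 0.

Decision rule: reject H₀ if p-value < α.
p-value = 0.1553 ≥ α = 0.10 → fail to reject H₀.

At α = 0.10 the data do not provide convincing evidence of a nonzero slope.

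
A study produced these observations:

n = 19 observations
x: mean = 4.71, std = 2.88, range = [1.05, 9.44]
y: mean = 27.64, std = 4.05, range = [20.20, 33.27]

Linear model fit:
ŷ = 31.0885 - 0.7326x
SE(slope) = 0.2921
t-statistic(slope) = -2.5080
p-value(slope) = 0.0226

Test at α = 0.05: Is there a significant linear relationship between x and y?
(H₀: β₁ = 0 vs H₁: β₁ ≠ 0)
Since p-value = 0.0226 < α = 0.05, reject H₀ — the slope is significantly different from 0.

Hypothesis test for the slope coefficient:

H₀: β₁ = 0 (no linear relationship)
H₁: β₁ ≠ 0 (linear relationship exists)

Test statistic: t = β̂₁ / SE(β̂₁) = -0.7326 / 0.2921 = -2.5080

The p-value (0.0226) is the probability, under H₀, of a t-statistic at least as extreme as |t| = 2.5080 (two-sided, df = n − 2 = 17).

Decision rule: reject H₀ if p-value < α.
p-value = 0.0226 < α = 0.05 → reject H₀.

There is sufficient evidence at the 5% significance level to conclude that a linear relationship exists between x and y.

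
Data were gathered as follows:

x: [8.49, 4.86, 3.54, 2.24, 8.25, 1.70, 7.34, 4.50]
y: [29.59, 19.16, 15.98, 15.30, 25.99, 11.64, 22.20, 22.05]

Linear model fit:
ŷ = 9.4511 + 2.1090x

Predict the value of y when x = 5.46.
ŷ = 20.9662

To predict y for x = 5.46, substitute into the regression equation:

ŷ = 9.4511 + 2.1090 × 5.46
ŷ = 9.4511 + 11.5151
ŷ = 20.9662

This is the fitted mean response at that x — an individual observation would come with a wider prediction interval.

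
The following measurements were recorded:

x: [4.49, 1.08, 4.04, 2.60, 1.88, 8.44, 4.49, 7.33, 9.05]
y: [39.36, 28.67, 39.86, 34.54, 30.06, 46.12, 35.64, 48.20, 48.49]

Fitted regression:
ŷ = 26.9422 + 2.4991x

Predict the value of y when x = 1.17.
ŷ = 29.8661

x = 1.17 lies inside the observed range [1.08, 9.05], so the fitted equation applies directly:

ŷ = 26.9422 + 2.4991 × 1.17
ŷ = 26.9422 + 2.9239
ŷ = 29.8661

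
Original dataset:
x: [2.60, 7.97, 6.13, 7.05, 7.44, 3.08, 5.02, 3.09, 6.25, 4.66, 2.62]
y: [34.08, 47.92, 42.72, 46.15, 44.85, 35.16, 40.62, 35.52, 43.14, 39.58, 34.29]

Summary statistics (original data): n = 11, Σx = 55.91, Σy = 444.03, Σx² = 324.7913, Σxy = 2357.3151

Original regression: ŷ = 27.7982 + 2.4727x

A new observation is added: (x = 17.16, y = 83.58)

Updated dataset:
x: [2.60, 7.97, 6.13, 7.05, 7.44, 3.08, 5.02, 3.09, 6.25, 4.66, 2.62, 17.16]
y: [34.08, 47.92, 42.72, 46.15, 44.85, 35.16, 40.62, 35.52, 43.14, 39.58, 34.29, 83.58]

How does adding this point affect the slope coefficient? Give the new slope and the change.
Adding the point moves β₁ from 2.4727 to 3.3205, i.e. it increases by 0.8478 (+34.3%).

The new point has HIGH LEVERAGE: x = 17.16 is far from the original mean x̄ = 55.91/11 ≈ 5.08 (original range [2.60, 7.97]).

Step 1: Update the sums with the new point (n goes from 11 to 12)
Σx  = 55.91 + 17.16 = 73.07
Σy  = 444.03 + 83.58 = 527.61
Σx² = 324.7913 + 17.16² = 324.7913 + 294.4656 = 619.2569
Σxy = 2357.3151 + 17.16×83.58 = 2357.3151 + 1434.2328 = 3791.5479

Step 2: Recompute the slope with b₁ = (nΣxy − ΣxΣy) / (nΣx² − (Σx)²)
Numerator   = 12×3791.5479 − 73.07×527.61 = 45498.5748 − 38552.4627 = 6946.1121
Denominator = 12×619.2569 − 73.07² = 7431.0828 − 5339.2249 = 2091.8579
b₁(new) = 6946.1121 / 2091.8579 = 3.3205

(Same formula on the original sums: (11×2357.3151 − 55.91×444.03) / (11×324.7913 − 55.91²) = 1104.7488 / 446.7762 = 2.4727, matching the given fit.)

Step 3: Change in slope
Δβ₁ = 3.3205 − 2.4727 = +0.8478
Relative change = +0.8478 / 2.4727 × 100% = +34.3%
→ the slope increases when the point is added.

Because the point sits above the extension of the original line at a high-leverage x, it tilts the fit up.
In practice: refit with and without it and report both if conclusions differ.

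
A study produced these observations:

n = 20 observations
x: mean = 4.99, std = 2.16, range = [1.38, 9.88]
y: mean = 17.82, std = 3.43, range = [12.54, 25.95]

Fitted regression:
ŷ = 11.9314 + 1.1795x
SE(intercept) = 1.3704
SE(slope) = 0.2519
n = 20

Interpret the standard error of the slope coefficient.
SE(slope) = 0.2519 measures the uncertainty in the estimated slope. The coefficient is estimated with moderate precision (SE/|β̂₁| = 21.4%).

SE(β̂₁) = 0.2519 says: if we drew many samples of n = 20 from the same population and refit each time, the fitted slopes would scatter with a standard deviation of roughly 0.2519 around the true β₁.

Relative precision:
- SE / |β̂₁| = 0.2519 / 1.1795 = 21.4%
- Rule of thumb (under 20%: precise; 20% to under 50%: moderately precise; 50% or more: imprecise) → moderately precise

Link to the t-test: t = β̂₁ / SE(β̂₁) = 1.1795 / 0.2519 = 4.6824, the statistic for H₀: β₁ = 0.

What drives SE(β̂₁): more residual scatter → larger SE; wider spread of x values → smaller SE.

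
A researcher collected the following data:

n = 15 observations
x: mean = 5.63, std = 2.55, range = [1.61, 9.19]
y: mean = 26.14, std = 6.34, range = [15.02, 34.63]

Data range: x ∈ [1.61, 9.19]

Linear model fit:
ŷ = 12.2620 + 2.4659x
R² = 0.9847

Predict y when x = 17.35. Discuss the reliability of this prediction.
ŷ = 55.0454, but this is extrapolation (above the data range [1.61, 9.19]) and may be unreliable.

Prediction calculation:
ŷ = 12.2620 + 2.4659 × 17.35
ŷ = 55.0454

Reliability:
- Data range: x ∈ [1.61, 9.19]
- Prediction point: x = 17.35 is 8.16 units above the observed range → this is EXTRAPOLATION, not interpolation

Why that matters here:
- R² describes fit only over the sampled x values; it says nothing about behaviour beyond them
- Real relationships often flatten, saturate, or turn nonlinear at extremes

The R² = 0.9847 only validates the fit within [1.61, 9.19]; treat ŷ = 55.0454 with caution.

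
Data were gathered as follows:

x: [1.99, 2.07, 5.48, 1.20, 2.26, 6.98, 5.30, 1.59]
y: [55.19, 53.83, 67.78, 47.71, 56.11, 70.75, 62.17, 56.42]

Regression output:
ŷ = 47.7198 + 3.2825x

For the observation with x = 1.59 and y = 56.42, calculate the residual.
Residual = 3.4810

The residual is the difference between the actual value and the predicted value:

Residual = y - ŷ

Step 1: Calculate predicted value
ŷ = 47.7198 + 3.2825 × 1.59
ŷ = 52.9390

Step 2: Calculate residual
Residual = 56.42 - 52.9390
Residual = 3.4810

The residual is positive, so the observed y = 56.42 sits above the regression line (the line underestimates it by 3.4810).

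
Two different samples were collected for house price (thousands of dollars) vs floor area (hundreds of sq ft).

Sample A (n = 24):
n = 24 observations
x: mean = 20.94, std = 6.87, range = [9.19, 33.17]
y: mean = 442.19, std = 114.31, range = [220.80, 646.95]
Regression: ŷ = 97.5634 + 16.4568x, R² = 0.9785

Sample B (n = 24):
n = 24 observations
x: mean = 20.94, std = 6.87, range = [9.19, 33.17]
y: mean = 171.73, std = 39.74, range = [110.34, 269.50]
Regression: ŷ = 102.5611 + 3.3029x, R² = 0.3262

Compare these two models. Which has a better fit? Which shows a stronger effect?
Model A has the better fit (R² = 0.9785 vs 0.3262). Model A shows the stronger effect (|β₁| = 16.4568 vs 3.3029).

Model Comparison:

Goodness of fit (R²):
- Model A: R² = 0.9785 → 97.85% of variance in house price explained
- Model B: R² = 0.3262 → 32.62% of variance in house price explained
- 0.9785 > 0.3262 → Model A has the better fit

Effect size (slope magnitude):
- Model A: β₁ = 16.4568 → predicted house price rises 16.4568 thousand dollars per additional hundred sq ft of floor area
- Model B: β₁ = 3.3029 → predicted house price rises 3.3029 thousand dollars per additional hundred sq ft of floor area
- |16.4568| > |3.3029| → Model A shows the stronger marginal effect

Note: The two samples could reflect different populations, time periods, or measurement quality.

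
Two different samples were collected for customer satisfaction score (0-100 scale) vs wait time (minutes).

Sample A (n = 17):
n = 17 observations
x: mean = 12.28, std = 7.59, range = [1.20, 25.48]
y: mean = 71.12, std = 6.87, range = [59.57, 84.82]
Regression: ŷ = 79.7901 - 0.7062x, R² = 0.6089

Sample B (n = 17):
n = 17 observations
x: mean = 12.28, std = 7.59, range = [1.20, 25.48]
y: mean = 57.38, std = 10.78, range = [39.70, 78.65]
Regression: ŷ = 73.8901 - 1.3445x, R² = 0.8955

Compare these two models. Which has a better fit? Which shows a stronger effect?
Model B has the better fit (R² = 0.8955 vs 0.6089). Model B shows the stronger effect (|β₁| = 1.3445 vs 0.7062).

Model Comparison:

Goodness of fit (R²):
- Model A: R² = 0.6089 → 60.89% of variance in satisfaction score explained
- Model B: R² = 0.8955 → 89.55% of variance in satisfaction score explained
- 0.8955 > 0.6089 → Model B has the better fit

Effect size (slope magnitude):
- Model A: β₁ = -0.7062 → predicted satisfaction score falls 0.7062 points per additional minute of wait time
- Model B: β₁ = -1.3445 → predicted satisfaction score falls 1.3445 points per additional minute of wait time
- |-0.7062| < |-1.3445| → Model B shows the stronger marginal effect

Note: The two samples could reflect different populations, time periods, or measurement quality.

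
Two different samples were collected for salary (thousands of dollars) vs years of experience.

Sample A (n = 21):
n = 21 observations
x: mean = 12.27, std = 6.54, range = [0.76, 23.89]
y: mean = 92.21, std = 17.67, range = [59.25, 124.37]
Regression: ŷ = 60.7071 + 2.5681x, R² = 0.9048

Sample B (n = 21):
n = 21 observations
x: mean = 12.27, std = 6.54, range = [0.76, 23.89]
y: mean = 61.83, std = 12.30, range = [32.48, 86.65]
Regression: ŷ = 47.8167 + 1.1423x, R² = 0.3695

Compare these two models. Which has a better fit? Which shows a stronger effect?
Model A has the better fit (R² = 0.9048 vs 0.3695). Model A shows the stronger effect (|β₁| = 2.5681 vs 1.1423).

Model Comparison:

Which explains more variance? (R²)
- Model A: R² = 0.9048 → 90.48% of variance in salary explained
- Model B: R² = 0.3695 → 36.95% of variance in salary explained
- 0.9048 > 0.3695 → Model A has the better fit

Which has the larger per-year effect? (|β₁|)
- Model A: β₁ = 2.5681 → predicted salary rises 2.5681 thousand dollars per additional year of experience
- Model B: β₁ = 1.1423 → predicted salary rises 1.1423 thousand dollars per additional year of experience
- |2.5681| > |1.1423| → Model A shows the stronger marginal effect

Note: A better fit (higher R²) doesn't necessarily mean a more important relationship.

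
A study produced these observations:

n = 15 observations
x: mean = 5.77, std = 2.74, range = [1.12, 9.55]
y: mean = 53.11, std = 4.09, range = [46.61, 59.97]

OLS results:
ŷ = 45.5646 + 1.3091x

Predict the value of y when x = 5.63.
ŷ = 52.9348

x = 5.63 lies inside the observed range [1.12, 9.55], so the fitted equation applies directly:

ŷ = 45.5646 + 1.3091 × 5.63
ŷ = 45.5646 + 7.3702
ŷ = 52.9348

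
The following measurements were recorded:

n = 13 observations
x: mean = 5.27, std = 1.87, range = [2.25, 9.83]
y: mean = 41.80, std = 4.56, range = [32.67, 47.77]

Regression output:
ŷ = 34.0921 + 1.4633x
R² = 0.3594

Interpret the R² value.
About 35.94% of the variability in y is accounted for by the regression on x (R² = 0.3594) — a moderate linear fit.

R² (coefficient of determination) measures the proportion of variance in y explained by the regression model.

Here R² = 0.3594:
- Explained: 35.94% of the variation in y
- Unexplained (residual): 100% − 35.94% = 64.06%
- Rule of thumb (below 0.3 weak; 0.3 to below 0.7 moderate; 0.7 and above strong) → moderate

Calculation: R² = 1 − (SS_res / SS_tot), where SS_res is the sum of squared residuals and SS_tot the total sum of squares.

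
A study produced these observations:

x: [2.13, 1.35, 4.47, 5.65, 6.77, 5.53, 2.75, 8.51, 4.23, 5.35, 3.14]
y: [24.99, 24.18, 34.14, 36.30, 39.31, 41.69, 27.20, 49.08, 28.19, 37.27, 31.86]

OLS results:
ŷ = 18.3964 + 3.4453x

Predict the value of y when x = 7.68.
ŷ = 44.8563

To predict y for x = 7.68, substitute into the regression equation:

ŷ = 18.3964 + 3.4453 × 7.68
ŷ = 18.3964 + 26.4599
ŷ = 44.8563

This is a point prediction; actual observations scatter around it by roughly the residual standard deviation.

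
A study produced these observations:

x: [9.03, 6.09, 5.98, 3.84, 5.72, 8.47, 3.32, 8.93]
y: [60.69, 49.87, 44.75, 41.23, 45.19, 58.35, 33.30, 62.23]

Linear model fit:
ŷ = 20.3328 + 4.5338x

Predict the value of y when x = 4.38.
ŷ = 40.1908

To predict y for x = 4.38, substitute into the regression equation:

ŷ = 20.3328 + 4.5338 × 4.38
ŷ = 20.3328 + 19.8580
ŷ = 40.1908

This is a point prediction; actual observations scatter around it by roughly the residual standard deviation.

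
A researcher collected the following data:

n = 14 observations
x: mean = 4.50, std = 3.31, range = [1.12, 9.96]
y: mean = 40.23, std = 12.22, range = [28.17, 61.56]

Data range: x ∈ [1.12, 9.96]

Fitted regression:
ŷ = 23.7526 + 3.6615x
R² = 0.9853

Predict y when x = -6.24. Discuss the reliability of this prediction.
The equation gives ŷ = 0.9048; however x = -6.24 is 7.36 units below the observed range, so this extrapolated value should not be trusted.

Prediction calculation:
ŷ = 23.7526 + 3.6615 × (-6.24)
ŷ = 0.9048

Reliability:
- Data range: x ∈ [1.12, 9.96]
- Prediction point: x = -6.24 is 7.36 units below the observed range → this is EXTRAPOLATION, not interpolation

Why that matters here:
- Real relationships often flatten, saturate, or turn nonlinear at extremes
- There are no observations near this x to validate the fitted line there
- The standard error of prediction grows with (x − x̄)², and x = -6.24 is far from x̄ = 4.50

Report the number if required, but flag clearly that it is an extrapolation.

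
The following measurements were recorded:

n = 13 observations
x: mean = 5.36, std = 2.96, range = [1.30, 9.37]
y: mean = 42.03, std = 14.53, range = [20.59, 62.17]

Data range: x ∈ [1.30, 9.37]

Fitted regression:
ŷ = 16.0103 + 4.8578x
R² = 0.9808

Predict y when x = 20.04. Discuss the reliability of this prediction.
The equation gives ŷ = 113.3606; however x = 20.04 is 10.67 units above the observed range, so this extrapolated value should not be trusted.

Prediction calculation:
ŷ = 16.0103 + 4.8578 × 20.04
ŷ = 113.3606

Reliability:
- Data range: x ∈ [1.30, 9.37]
- Prediction point: x = 20.04 is 10.67 units above the observed range → this is EXTRAPOLATION, not interpolation

Why that matters here:
- The linear relationship may not hold outside the observed range
- There are no observations near this x to validate the fitted line there

A defensible statement: 'if the linear trend continued to x = 20.04, y would be about 113.3606' — the premise is untested.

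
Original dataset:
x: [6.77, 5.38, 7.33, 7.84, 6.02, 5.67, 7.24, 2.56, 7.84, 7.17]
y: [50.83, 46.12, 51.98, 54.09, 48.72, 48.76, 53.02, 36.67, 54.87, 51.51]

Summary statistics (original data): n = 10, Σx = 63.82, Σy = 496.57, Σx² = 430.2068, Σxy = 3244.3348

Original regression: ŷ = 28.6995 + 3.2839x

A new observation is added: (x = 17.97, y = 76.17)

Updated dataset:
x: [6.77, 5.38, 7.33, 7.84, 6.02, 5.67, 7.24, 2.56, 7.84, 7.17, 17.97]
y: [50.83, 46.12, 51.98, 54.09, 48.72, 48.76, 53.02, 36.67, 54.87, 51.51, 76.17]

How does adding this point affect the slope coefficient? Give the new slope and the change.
The slope changes from 3.2839 to 2.4453 (change of -0.8386, or -25.5%).

x = 17.97 lies well outside the original x-range [2.56, 7.84] (x̄ ≈ 6.38), so this observation has high leverage and can move the slope substantially.

Step 1: Update the sums with the new point (n goes from 10 to 11)
Σx  = 63.82 + 17.97 = 81.79
Σy  = 496.57 + 76.17 = 572.74
Σx² = 430.2068 + 17.97² = 430.2068 + 322.9209 = 753.1277
Σxy = 3244.3348 + 17.97×76.17 = 3244.3348 + 1368.7749 = 4613.1097

Step 2: Recompute the slope with b₁ = (nΣxy − ΣxΣy) / (nΣx² − (Σx)²)
Numerator   = 11×4613.1097 − 81.79×572.74 = 50744.2067 − 46844.4046 = 3899.8021
Denominator = 11×753.1277 − 81.79² = 8284.4047 − 6689.6041 = 1594.8006
b₁(new) = 3899.8021 / 1594.8006 = 2.4453

(Same formula on the original sums: (10×3244.3348 − 63.82×496.57) / (10×430.2068 − 63.82²) = 752.2506 / 229.0756 = 3.2839, matching the given fit.)

Step 3: Change in slope
Δβ₁ = 2.4453 − 3.2839 = -0.8386
Relative change = -0.8386 / 3.2839 × 100% = -25.5%
→ the slope decreases when the point is added.

A high-leverage point only changes the slope if it is off the original line; here y = 76.17 is below the original trend, so the slope decreases.
In practice: check such a point for data-entry or measurement error; examine leverage (hᵢ) and Cook's distance rather than deleting it automatically.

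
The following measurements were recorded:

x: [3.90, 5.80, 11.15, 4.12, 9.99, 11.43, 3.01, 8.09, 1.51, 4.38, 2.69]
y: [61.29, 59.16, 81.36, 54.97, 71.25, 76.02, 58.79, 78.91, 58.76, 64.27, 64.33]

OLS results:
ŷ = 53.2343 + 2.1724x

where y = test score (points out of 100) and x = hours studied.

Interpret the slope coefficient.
An increase of one hour in study time is associated with a 2.1724 points increase in predicted test score.

The slope coefficient β₁ = 2.1724 represents the marginal effect of study time on test score.

Interpretation:
- Study time up by 1 hour → predicted test score increases by 2.1724 points
- The effect is assumed constant over the observed range of x (linearity)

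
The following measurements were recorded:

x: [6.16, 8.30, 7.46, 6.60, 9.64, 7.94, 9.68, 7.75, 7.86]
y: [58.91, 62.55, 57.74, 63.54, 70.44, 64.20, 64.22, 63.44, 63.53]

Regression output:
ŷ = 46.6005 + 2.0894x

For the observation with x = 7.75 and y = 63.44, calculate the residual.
Residual = 0.6466

The residual is the difference between the actual value and the predicted value:

Residual = y - ŷ

Step 1: Calculate predicted value
ŷ = 46.6005 + 2.0894 × 7.75
ŷ = 62.7934

Step 2: Calculate residual
Residual = 63.44 - 62.7934
Residual = 0.6466

Interpretation: the model underestimates the actual value by 0.6466 at this point (positive residual → observation lies above the fitted line).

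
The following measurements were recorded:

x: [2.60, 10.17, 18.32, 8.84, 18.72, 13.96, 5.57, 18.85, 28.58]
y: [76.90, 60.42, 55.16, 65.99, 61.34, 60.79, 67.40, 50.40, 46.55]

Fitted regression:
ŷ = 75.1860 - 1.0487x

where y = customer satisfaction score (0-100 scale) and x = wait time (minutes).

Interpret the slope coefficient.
For each additional minute of wait time, predicted satisfaction score decreases by approximately 1.0487 points.

The slope β₁ = -1.0487 gives the rate at which the fitted satisfaction score changes with wait time.

Interpretation:
- Wait time up by 1 minute → predicted satisfaction score decreases by 1.0487 points
- The effect is assumed constant over the observed range of x (linearity)
- The sign (−) gives the direction; the magnitude 1.0487 gives the size of the effect per minute

The intercept β₀ = 75.1860 is the predicted satisfaction score when wait time = 0; since the smallest observed x is 2.60, this is an extrapolation and mainly anchors the line.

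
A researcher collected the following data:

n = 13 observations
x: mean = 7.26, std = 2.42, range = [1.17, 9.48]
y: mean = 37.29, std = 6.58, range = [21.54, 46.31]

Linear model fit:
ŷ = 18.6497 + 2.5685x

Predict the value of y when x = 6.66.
ŷ = 35.7559

To predict y for x = 6.66, substitute into the regression equation:

ŷ = 18.6497 + 2.5685 × 6.66
ŷ = 18.6497 + 17.1062
ŷ = 35.7559

This is the fitted mean response at that x — an individual observation would come with a wider prediction interval.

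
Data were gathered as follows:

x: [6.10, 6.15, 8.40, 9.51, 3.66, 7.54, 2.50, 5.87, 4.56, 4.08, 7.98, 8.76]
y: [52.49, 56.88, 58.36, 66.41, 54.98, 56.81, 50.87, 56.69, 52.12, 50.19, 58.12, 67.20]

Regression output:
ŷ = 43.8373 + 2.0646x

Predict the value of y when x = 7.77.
ŷ = 59.8792

To predict y for x = 7.77, substitute into the regression equation:

ŷ = 43.8373 + 2.0646 × 7.77
ŷ = 43.8373 + 16.0419
ŷ = 59.8792

This is a point prediction; actual observations scatter around it by roughly the residual standard deviation.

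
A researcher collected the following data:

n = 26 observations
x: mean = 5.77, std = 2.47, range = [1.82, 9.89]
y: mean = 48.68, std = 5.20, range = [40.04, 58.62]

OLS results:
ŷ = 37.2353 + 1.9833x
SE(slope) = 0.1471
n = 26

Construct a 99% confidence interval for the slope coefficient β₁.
The 99% CI for β₁ is (1.5719, 2.3947)

Confidence interval for the slope:

The 99% CI for β₁ is: β̂₁ ± t*(α/2, n-2) × SE(β̂₁)

Step 1: Find critical t-value
- Confidence level = 0.99
- Degrees of freedom = n - 2 = 26 - 2 = 24
- t*(α/2, 24) = 2.7969

Step 2: Calculate margin of error
Margin = 2.7969 × 0.1471 = 0.4114

Step 3: Construct interval
CI = 1.9833 ± 0.4114
CI = (1.5719, 2.3947)

Interpretation: We are 99% confident that the true slope β₁ lies between 1.5719 and 2.3947.
The interval does not include 0, suggesting a significant linear relationship.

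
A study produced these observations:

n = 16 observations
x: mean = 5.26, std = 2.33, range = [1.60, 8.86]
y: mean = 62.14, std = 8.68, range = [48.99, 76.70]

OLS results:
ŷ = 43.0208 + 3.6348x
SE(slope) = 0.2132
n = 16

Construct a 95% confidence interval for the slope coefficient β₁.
The 95% CI for β₁ is (3.1775, 4.0921)

Confidence interval for the slope:

The 95% CI for β₁ is: β̂₁ ± t*(α/2, n-2) × SE(β̂₁)

Step 1: Find critical t-value
- Confidence level = 0.95
- Degrees of freedom = n - 2 = 16 - 2 = 14
- t*(α/2, 14) = 2.1448

Step 2: Calculate margin of error
Margin = 2.1448 × 0.2132 = 0.4573

Step 3: Construct interval
CI = 3.6348 ± 0.4573
CI = (3.1775, 4.0921)

Interpretation: each one-unit increase in x is associated with a change in mean y of between 3.1775 and 4.0921, with 95% confidence.
The interval does not include 0, suggesting a significant linear relationship.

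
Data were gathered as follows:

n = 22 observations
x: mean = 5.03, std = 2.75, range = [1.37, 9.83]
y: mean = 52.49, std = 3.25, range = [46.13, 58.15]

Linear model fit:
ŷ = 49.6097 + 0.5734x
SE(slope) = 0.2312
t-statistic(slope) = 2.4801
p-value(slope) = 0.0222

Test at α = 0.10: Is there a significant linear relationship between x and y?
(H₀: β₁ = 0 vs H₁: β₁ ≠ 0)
p-value = 0.0222 < α = 0.10, so we reject H₀. The relationship is significant.

Hypothesis test for the slope coefficient:

H₀: β₁ = 0 (no linear relationship)
H₁: β₁ ≠ 0 (linear relationship exists)

Test statistic: t = β̂₁ / SE(β̂₁) = 0.5734 / 0.2312 = 2.4801

The p-value (0.0222) is the probability, under H₀, of a t-statistic at least as extreme as |t| = 2.4801 (two-sided, df = n − 2 = 20).

Decision rule: reject H₀ if p-value < α.
p-value = 0.0222 < α = 0.10 → reject H₀.

There is sufficient evidence at the 10% significance level to conclude that a linear relationship exists between x and y.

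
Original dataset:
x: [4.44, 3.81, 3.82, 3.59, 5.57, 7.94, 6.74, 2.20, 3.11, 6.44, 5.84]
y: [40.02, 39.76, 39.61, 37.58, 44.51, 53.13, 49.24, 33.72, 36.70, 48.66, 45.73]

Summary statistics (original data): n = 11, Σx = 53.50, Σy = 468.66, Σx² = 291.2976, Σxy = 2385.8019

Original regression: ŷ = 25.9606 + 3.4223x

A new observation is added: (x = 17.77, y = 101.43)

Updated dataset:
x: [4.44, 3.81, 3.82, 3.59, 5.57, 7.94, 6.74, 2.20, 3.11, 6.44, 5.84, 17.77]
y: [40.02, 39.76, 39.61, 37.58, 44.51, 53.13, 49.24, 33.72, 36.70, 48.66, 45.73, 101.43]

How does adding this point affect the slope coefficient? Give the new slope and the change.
New slope β₁ = 4.3657 versus 3.4223 before: a change of +0.9434 (+27.6%).

The new point has HIGH LEVERAGE: x = 17.77 is far from the original mean x̄ = 53.50/11 ≈ 4.86 (original range [2.20, 7.94]).

Step 1: Update the sums with the new point (n goes from 11 to 12)
Σx  = 53.50 + 17.77 = 71.27
Σy  = 468.66 + 101.43 = 570.09
Σx² = 291.2976 + 17.77² = 291.2976 + 315.7729 = 607.0705
Σxy = 2385.8019 + 17.77×101.43 = 2385.8019 + 1802.4111 = 4188.2130

Step 2: Recompute the slope with b₁ = (nΣxy − ΣxΣy) / (nΣx² − (Σx)²)
Numerator   = 12×4188.2130 − 71.27×570.09 = 50258.5560 − 40630.3143 = 9628.2417
Denominator = 12×607.0705 − 71.27² = 7284.8460 − 5079.4129 = 2205.4331
b₁(new) = 9628.2417 / 2205.4331 = 4.3657

(Same formula on the original sums: (11×2385.8019 − 53.50×468.66) / (11×291.2976 − 53.50²) = 1170.5109 / 342.0236 = 3.4223, matching the given fit.)

Step 3: Change in slope
Δβ₁ = 4.3657 − 3.4223 = +0.9434
Relative change = +0.9434 / 3.4223 × 100% = +27.6%
→ the slope increases when the point is added.

A high-leverage point only changes the slope if it is off the original line; here y = 101.43 is above the original trend, so the slope increases.
In practice: check such a point for data-entry or measurement error; investigate whether it comes from the same population as the rest of the sample.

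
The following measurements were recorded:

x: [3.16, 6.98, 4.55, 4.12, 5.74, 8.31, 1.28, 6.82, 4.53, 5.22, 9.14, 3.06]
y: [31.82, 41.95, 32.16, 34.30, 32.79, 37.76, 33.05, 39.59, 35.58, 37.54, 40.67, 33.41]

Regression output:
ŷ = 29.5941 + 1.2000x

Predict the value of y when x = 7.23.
ŷ = 38.2701

x = 7.23 lies inside the observed range [1.28, 9.14], so the fitted equation applies directly:

ŷ = 29.5941 + 1.2000 × 7.23
ŷ = 29.5941 + 8.6760
ŷ = 38.2701

This is the fitted mean response at that x — an individual observation would come with a wider prediction interval.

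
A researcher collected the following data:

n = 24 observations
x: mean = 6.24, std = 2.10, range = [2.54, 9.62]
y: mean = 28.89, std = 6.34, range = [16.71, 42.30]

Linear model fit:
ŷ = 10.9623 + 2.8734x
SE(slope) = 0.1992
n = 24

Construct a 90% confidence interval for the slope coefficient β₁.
The 90% CI for β₁ is (2.5314, 3.2154)

Confidence interval for the slope:

The 90% CI for β₁ is: β̂₁ ± t*(α/2, n-2) × SE(β̂₁)

Step 1: Find critical t-value
- Confidence level = 0.9
- Degrees of freedom = n - 2 = 24 - 2 = 22
- t*(α/2, 22) = 1.7171

Step 2: Calculate margin of error
Margin = 1.7171 × 0.1992 = 0.3420

Step 3: Construct interval
CI = 2.8734 ± 0.3420
CI = (2.5314, 3.2154)

Interpretation: intervals built this way capture the true β₁ in 90% of repeated samples; here the plausible range for the per-unit effect of x on y is 2.5314 to 3.2154.
The interval does not include 0, suggesting a significant linear relationship.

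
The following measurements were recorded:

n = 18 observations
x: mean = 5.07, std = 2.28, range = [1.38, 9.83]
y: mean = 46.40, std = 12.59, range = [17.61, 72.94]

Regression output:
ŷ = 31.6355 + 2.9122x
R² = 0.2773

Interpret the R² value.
About 27.73% of the variability in y is accounted for by the regression on x (R² = 0.2773) — a weak linear fit.

The coefficient of determination R² is the fraction of the total variation in y that the fitted line accounts for.

Here R² = 0.2773:
- Explained: 27.73% of the variation in y
- Unexplained (residual): 100% − 27.73% = 72.27%
- Rule of thumb (below 0.3 weak; 0.3 to below 0.7 moderate; 0.7 and above strong) → weak

Equivalently, for simple linear regression R² = r², so |r| = √0.2773 ≈ 0.5266.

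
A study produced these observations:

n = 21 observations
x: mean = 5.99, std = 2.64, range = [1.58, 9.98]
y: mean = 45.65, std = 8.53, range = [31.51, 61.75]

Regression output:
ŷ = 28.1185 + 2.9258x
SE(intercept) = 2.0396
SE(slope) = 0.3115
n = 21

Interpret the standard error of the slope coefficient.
SE(slope) = 0.3115 measures the uncertainty in the estimated slope. The coefficient is estimated precisely (SE/|β̂₁| = 10.6%).

SE(β̂₁) = 0.3115 says: if we drew many samples of n = 21 from the same population and refit each time, the fitted slopes would scatter with a standard deviation of roughly 0.3115 around the true β₁.

Relative precision:
- SE / |β̂₁| = 0.3115 / 2.9258 = 10.6%
- Rule of thumb (under 20%: precise; 20% to under 50%: moderately precise; 50% or more: imprecise) → precise

Link to the t-test: t = β̂₁ / SE(β̂₁) = 2.9258 / 0.3115 = 9.3926, the statistic for H₀: β₁ = 0.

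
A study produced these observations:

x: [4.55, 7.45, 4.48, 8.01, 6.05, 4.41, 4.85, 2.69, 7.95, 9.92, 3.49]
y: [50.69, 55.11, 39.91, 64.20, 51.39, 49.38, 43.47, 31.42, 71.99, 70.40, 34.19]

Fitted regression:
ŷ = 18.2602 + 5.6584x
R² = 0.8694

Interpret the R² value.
R² = 0.8694 means 86.94% of the variation in y is explained by the linear relationship with x. This indicates a strong fit.

The coefficient of determination R² is the fraction of the total variation in y that the fitted line accounts for.

Here R² = 0.8694:
- Explained: 86.94% of the variation in y
- Unexplained (residual): 100% − 86.94% = 13.06%
- Rule of thumb (below 0.3 weak; 0.3 to below 0.7 moderate; 0.7 and above strong) → strong

Calculation: R² = 1 − (SS_res / SS_tot), where SS_res is the sum of squared residuals and SS_tot the total sum of squares.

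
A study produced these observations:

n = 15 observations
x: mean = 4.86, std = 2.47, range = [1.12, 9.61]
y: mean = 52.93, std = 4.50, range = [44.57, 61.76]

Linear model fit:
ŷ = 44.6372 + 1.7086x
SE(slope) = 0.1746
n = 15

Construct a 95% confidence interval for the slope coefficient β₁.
The 95% CI for β₁ is (1.3314, 2.0858)

Confidence interval for the slope:

The 95% CI for β₁ is: β̂₁ ± t*(α/2, n-2) × SE(β̂₁)

Step 1: Find critical t-value
- Confidence level = 0.95
- Degrees of freedom = n - 2 = 15 - 2 = 13
- t*(α/2, 13) = 2.1604

Step 2: Calculate margin of error
Margin = 2.1604 × 0.1746 = 0.3772

Step 3: Construct interval
CI = 1.7086 ± 0.3772
CI = (1.3314, 2.0858)

Interpretation: intervals built this way capture the true β₁ in 95% of repeated samples; here the plausible range for the per-unit effect of x on y is 1.3314 to 2.0858.
Since 0 is outside the interval, a two-sided test at α = 0.05 would reject H₀: β₁ = 0.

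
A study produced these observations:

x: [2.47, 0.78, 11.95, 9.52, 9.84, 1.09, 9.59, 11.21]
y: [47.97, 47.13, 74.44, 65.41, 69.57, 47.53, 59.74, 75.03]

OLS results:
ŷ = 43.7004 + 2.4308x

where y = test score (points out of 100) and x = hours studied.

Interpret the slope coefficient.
An increase of one hour in study time is associated with a 2.4308 points increase in predicted test score.

The slope β₁ = 2.4308 gives the rate at which the fitted test score changes with study time.

Interpretation:
- Study time up by 1 hour → predicted test score increases by 2.4308 points
- This is a linear approximation: the same per-unit change is assumed across the whole observed x range
- The slope describes association in these data, not necessarily a causal effect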